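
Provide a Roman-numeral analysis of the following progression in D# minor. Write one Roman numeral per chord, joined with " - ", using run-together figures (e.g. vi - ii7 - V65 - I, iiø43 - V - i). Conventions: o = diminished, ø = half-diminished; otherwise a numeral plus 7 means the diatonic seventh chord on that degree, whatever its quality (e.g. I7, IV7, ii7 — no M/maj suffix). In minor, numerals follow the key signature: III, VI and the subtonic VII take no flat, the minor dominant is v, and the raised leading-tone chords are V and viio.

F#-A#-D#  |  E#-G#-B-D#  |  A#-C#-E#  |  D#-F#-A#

i6 - iiø7 - v - i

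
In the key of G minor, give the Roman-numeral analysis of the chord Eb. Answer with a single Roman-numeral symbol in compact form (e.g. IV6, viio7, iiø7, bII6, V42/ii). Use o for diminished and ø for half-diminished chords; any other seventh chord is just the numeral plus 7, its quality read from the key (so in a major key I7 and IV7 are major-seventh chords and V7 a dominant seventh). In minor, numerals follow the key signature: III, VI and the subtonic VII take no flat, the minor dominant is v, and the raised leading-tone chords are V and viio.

VI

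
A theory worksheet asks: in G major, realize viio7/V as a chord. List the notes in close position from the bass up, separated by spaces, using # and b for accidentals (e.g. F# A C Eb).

The slash marks an applied leading-tone chord: viio of V. In G major, V is D, so the leading tone to it is C#, a half step below.
Building a fully diminished seventh chord on C# gives C#-E-G-Bb.

C# E G Bb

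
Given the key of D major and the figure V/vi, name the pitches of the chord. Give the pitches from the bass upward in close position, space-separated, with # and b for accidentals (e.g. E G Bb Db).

V/vi is a secondary dominant — the dominant triad of vi. vi in D major is B, so the applied chord's root is F#, a perfect fifth above.
Building a major triad on F# gives F#-A#-C#.

F# A# C#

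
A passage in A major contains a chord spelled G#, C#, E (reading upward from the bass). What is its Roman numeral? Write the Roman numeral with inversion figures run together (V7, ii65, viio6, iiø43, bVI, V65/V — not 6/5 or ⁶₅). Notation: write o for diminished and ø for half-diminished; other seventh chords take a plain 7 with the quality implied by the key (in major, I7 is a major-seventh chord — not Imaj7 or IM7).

iii64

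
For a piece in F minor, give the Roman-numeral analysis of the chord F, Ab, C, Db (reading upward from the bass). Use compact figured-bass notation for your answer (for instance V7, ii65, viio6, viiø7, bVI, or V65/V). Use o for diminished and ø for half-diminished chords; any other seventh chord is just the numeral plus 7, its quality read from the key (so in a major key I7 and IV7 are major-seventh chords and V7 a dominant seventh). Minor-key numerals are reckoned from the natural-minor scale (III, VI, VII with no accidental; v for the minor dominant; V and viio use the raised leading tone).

The pitches Db-F-Ab-C form a major seventh chord rooted on Db.
Db is scale degree 6 in F minor, and a major seventh chord on that degree is written VI7.
With F in the bass the chord is in first inversion, so the figured bass is 65.

VI65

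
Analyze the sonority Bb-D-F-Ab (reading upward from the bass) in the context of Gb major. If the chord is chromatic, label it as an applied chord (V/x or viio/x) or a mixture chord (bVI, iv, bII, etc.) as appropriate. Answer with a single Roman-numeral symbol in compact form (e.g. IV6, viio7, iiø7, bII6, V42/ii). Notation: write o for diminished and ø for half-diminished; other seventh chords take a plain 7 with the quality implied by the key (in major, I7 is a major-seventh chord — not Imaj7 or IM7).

V7/vi

Stacked in thirds the chord is Bb-D-F-Ab: a dominant seventh chord on Bb.
Bb is not a diatonic chord root with this quality in Gb major, but it lies a perfect fifth above Eb (vi), so the chord functions as an applied dominant of vi.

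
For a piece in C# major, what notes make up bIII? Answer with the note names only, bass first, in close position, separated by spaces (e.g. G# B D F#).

Scale degree 3 in C# major is E#; lowering it a half step gives E. bIII is a major triad on the lowered third degree, borrowed from the parallel minor.
So the chord is E-G#-B, a major triad.

E G# B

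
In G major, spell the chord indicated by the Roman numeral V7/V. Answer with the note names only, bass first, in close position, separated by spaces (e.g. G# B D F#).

A C# E G

The slash means an applied dominant: we want the dominant of V. In G major, V is D major, and its dominant is built on A.
Building a dominant seventh chord on A gives A-C#-E-G.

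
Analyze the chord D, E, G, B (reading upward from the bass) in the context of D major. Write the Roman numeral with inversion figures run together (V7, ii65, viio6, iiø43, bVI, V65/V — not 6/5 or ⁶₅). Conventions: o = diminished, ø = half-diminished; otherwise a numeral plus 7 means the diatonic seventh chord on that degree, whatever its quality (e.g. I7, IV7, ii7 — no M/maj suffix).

The pitches E-G-B-D form a minor seventh chord rooted on E.
E is scale degree 2 in D major, and a minor seventh chord on that degree is written ii7.
With D in the bass the chord is in third inversion, so the figured bass is 42.

ii42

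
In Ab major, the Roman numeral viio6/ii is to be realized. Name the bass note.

The applied chord viio6/ii is rooted on A: A-C-Eb.
The figure 6 means first inversion — the third is in the bass.

C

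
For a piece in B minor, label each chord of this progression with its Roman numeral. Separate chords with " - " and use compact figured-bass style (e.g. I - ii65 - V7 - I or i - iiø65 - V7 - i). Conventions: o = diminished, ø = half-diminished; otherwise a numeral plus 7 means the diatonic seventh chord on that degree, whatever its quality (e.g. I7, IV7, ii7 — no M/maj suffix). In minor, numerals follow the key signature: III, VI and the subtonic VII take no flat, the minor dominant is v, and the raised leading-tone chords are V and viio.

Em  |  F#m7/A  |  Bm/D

iv - v65 - i6

Em: minor triad on E = scale degree 4 → iv.
F#m7/A: minor seventh chord on F# = scale degree 5 → v65.
Bm/D has root B, degree 1 in B minor, so i6.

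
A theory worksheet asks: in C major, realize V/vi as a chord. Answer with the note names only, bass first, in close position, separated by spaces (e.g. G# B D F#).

E G# B

The slash means an applied dominant: we want the dominant of vi. In C major, vi is A minor, and its dominant is built on E.
Building a major triad on E gives E-G#-B.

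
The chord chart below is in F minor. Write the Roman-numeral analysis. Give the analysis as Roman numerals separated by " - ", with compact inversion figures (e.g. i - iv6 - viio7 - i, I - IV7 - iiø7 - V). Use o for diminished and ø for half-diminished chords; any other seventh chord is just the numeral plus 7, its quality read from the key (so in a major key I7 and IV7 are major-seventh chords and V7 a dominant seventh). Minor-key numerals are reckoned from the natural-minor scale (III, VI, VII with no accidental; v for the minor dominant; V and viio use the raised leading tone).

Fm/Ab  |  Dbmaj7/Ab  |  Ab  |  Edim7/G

i6 - VI43 - III - viio65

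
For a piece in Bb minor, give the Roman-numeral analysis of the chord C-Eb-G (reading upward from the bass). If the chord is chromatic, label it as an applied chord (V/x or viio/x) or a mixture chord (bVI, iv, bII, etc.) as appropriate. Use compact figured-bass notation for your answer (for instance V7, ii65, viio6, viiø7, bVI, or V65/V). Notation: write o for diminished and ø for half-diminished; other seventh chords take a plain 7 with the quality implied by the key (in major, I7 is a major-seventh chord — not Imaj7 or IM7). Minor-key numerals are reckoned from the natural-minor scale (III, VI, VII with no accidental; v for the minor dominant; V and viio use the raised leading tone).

Stacked in thirds the chord is C-Eb-G: a minor triad on C.
C is the second degree of Bb minor. This is the minor supertonic, borrowed from the parallel major (the Dorian ii).

ii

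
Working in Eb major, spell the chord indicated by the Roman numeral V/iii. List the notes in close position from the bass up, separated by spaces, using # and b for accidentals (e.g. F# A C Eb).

D F# A

V/iii is a secondary dominant — the dominant triad of iii. iii in Eb major is G, so the applied chord's root is D, a perfect fifth above.
Building a major triad on D gives D-F#-A.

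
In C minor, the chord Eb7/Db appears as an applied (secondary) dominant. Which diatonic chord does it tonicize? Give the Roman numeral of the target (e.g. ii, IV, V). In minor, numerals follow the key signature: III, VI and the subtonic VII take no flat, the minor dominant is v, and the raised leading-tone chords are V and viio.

VI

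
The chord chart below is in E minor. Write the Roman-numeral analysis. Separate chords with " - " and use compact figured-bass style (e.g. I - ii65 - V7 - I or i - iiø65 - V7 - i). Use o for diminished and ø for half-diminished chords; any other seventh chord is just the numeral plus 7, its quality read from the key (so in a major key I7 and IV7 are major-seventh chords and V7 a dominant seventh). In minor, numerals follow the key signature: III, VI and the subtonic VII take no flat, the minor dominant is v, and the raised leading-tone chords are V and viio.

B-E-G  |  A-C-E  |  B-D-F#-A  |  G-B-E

B-E-G: root E is the tonic; minor triad there is i64.
A-C-E: root A is the subdominant; minor triad there is iv.
B-D-F#-A has root B, degree 5 in E minor, so v7.
G-B-E: minor triad on E = scale degree 1 → i6.

i64 - iv - v7 - i6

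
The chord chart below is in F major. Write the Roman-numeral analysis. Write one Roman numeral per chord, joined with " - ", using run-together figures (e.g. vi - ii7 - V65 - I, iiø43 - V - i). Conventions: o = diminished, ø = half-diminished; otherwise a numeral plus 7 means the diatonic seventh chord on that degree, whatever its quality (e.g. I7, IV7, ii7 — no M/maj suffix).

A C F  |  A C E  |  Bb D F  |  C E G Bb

A-C-F: root F is the tonic; major triad there is I6.
A-C-E: root A is the mediant; minor triad there is iii.
Bb-D-F: major triad on Bb = scale degree 4 → IV.
C-E-G-Bb has root C, degree 5 in F major, so V7.

I6 - iii - IV - V7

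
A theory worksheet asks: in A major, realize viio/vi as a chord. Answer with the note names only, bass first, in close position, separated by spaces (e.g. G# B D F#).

The slash marks an applied leading-tone chord: viio of vi. In A major, vi is F#, so the leading tone to it is E#, a half step below.
Building a diminished triad on E# gives E#-G#-B.

E# G# B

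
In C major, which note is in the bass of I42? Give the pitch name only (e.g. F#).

I in C major has root C; the chord is C-E-G-B.
The figure 42 means third inversion — the seventh is in the bass.

B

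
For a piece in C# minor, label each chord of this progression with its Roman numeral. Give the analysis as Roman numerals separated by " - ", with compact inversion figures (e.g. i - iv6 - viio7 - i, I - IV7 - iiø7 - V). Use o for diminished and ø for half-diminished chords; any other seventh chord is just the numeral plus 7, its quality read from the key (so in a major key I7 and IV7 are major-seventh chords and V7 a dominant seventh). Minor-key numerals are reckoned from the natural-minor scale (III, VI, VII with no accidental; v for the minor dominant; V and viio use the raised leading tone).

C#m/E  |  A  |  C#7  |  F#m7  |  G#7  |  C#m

C#m/E: root C# is the tonic; minor triad there is i6.
A: root A is the submediant; major triad there is VI.
C#7: chromatic; C# is V of iv, so V7/iv.
F#m7: minor seventh chord on F# = scale degree 4 → iv7.
G#7: root G# is the dominant; dominant seventh chord there is V7.
C#m: root C# is the tonic; minor triad there is i.

i6 - VI - V7/iv - iv7 - V7 - i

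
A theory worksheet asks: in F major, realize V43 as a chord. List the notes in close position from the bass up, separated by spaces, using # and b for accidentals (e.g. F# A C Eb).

G Bb C E

The numeral's case and figure indicate a dominant seventh chord. In F major its root, the dominant, is C.
That chord is spelled C-E-G-Bb.
The figured bass 43 indicates second inversion, placing the fifth (G) in the bass: G-Bb-C-E.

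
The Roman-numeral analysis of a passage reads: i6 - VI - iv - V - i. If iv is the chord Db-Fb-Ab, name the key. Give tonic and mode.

The anchor chord is a minor triad on Db, labeled iv.
iv on Db implies Db is the subdominant; that puts the tonic at Ab, and the lowercase numeral fits minor mode.

Ab minor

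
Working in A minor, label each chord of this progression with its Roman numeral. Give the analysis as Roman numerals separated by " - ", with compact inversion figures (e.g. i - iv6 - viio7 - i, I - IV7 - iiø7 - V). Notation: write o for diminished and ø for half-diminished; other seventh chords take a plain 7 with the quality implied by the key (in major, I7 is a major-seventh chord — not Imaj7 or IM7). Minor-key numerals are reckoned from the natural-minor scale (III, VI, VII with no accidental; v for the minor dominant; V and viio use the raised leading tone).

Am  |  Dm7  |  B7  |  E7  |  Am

Am: root A is the tonic; minor triad there is i.
Dm7: minor seventh chord on D = scale degree 4 → iv7.
B7: a dominant seventh chord on B, the applied dominant of V → V7/V.
E7 has root E, degree 5 in A minor, so V7.
Am: minor triad on A = scale degree 1 → i.

i - iv7 - V7/V - V7 - i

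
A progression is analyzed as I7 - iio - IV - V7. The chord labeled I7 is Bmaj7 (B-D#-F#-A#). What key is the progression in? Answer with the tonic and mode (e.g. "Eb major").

The anchor chord is a major seventh chord on B, labeled I7.
If B is scale degree 1 and the mode makes that degree carry a major seventh chord, the tonic is B and the mode is major.

B major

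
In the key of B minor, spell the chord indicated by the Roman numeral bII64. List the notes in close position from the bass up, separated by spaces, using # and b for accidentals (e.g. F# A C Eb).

G C E

bII64 is the Neapolitan chord — a major triad on the lowered second degree. In B minor that root is C.
So the chord is C-E-G, a major triad.
With the 64 figure the chord is in second inversion; from the bass G upward in close position it reads G-C-E.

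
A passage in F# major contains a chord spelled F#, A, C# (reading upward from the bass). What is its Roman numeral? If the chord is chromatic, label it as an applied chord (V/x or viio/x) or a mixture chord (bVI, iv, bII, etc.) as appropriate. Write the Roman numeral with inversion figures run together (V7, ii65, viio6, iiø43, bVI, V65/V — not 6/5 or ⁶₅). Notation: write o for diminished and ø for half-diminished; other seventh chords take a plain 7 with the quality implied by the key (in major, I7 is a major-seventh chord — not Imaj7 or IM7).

Stacked in thirds the chord is F#-A-C#: a minor triad on F#.
F# is the first degree of F# major. This is the minor tonic, borrowed from the parallel minor.

i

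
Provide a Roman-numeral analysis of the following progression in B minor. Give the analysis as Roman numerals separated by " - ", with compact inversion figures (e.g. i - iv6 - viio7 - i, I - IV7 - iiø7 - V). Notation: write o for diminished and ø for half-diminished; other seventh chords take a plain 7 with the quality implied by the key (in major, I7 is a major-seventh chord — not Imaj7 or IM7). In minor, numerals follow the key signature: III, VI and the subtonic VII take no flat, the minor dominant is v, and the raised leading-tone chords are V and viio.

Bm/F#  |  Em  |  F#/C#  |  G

i64 - iv - V64 - VI

Bm/F#: minor triad on B = scale degree 1 → i64.
Em has root E, degree 4 in B minor, so iv.
F#/C#: root F# is the dominant; major triad there is V64.
G: major triad on G = scale degree 6 → VI.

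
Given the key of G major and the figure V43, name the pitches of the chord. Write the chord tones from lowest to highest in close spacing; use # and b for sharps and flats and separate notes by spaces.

The numeral's case and figure indicate a dominant seventh chord. In G major its root, scale degree 5, is D.
That chord is spelled D-F#-A-C.
The figured bass 43 indicates second inversion, placing the fifth (A) in the bass: A-C-D-F#.

A C D F#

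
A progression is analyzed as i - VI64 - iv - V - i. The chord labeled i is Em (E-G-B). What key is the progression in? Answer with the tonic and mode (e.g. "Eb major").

The chord Em is a minor triad rooted on E; its label is i.
If E is scale degree 1 and the mode makes that degree carry a minor triad, the tonic is E and the mode is minor.

E minor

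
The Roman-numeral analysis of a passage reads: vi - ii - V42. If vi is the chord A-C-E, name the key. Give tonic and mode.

C major

The chord Am is a minor triad rooted on A; its label is vi.
vi on A implies A is the submediant; that puts the tonic at C, and the lowercase numeral fits major mode.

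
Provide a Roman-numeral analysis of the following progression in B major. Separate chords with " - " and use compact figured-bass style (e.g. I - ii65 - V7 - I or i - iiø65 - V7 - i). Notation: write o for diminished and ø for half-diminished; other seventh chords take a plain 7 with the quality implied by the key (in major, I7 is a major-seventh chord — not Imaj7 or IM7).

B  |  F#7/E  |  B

I - V42 - I

B: major triad on B = scale degree 1 → I.
F#7/E: dominant seventh chord on F# = scale degree 5 → V42.
B: major triad on B = scale degree 1 → I.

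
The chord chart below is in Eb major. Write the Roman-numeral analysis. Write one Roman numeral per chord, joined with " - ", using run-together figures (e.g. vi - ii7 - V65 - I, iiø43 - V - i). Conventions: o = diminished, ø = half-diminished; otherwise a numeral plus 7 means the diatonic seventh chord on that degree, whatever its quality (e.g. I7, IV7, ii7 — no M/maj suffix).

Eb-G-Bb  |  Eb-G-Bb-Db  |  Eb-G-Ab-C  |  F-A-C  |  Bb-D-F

Eb-G-Bb has root Eb, degree 1 in Eb major, so I.
Eb-G-Bb-Db is the secondary dominant of IV (dominant seventh chord on Eb): V7/IV.
Eb-G-Ab-C has root Ab, degree 4 in Eb major, so IV43.
F-A-C: chromatic; F is V of V, so V/V.
Bb-D-F: major triad on Bb = scale degree 5 → V.

I - V7/IV - IV43 - V/V - V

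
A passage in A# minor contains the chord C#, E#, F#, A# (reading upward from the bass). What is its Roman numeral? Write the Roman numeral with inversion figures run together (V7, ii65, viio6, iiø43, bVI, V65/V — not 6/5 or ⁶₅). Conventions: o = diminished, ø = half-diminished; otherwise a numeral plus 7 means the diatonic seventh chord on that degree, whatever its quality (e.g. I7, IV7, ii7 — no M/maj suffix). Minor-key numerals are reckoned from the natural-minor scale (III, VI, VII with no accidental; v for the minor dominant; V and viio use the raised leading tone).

VI43

The pitches F#-A#-C#-E# form a major seventh chord rooted on F#.
In A# minor, F# is the submediant; the diatonic major seventh chord there is VI7.
With C# in the bass the chord is in second inversion, so the figured bass is 43.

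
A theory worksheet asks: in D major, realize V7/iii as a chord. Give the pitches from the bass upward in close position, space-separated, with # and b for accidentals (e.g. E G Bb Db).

V7/iii is a secondary dominant — the dominant seventh of iii. iii in D major is F#, so the applied chord's root is C#, a perfect fifth above.
Building a dominant seventh chord on C# gives C#-E#-G#-B.

C# E# G# B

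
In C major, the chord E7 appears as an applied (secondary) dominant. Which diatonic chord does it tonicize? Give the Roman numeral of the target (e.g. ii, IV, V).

vi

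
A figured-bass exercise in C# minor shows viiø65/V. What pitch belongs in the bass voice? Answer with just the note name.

A#

The applied chord viiø65/V is rooted on F##: F##-A#-C#-E#.
The figure 65 means first inversion — the third is in the bass.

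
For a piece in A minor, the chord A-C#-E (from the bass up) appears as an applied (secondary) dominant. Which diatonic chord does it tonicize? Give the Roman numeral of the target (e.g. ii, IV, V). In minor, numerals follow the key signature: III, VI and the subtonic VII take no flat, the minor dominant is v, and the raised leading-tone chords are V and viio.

The chord is a major triad on A.
A dominant resolves down a perfect fifth: A → D. In A minor, D is scale degree 4, i.e. iv.

iv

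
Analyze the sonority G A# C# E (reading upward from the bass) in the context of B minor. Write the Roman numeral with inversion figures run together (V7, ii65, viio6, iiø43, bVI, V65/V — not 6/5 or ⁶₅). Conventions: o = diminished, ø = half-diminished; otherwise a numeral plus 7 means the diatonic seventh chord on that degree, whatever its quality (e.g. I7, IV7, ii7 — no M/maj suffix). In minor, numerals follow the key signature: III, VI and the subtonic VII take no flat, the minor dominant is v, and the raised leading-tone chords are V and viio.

viio42

Stacked in thirds the chord is A#-C#-E-G: a fully diminished seventh chord on A#.
In B minor, A# is the leading tone; the diatonic fully diminished seventh chord there is viio7.
With G in the bass the chord is in third inversion, so the figured bass is 42.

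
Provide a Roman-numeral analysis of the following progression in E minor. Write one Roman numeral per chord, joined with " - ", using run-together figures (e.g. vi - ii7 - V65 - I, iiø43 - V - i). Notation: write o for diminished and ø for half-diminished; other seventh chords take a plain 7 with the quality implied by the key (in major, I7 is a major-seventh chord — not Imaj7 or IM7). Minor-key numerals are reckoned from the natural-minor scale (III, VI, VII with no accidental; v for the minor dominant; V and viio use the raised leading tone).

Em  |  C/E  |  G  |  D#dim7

i - VI6 - III - viio7

Em: minor triad on E = scale degree 1 → i.
C/E: major triad on C = scale degree 6 → VI6.
G: root G is the mediant; major triad there is III.
D#dim7 has root D#, degree 7 in E minor, so viio7.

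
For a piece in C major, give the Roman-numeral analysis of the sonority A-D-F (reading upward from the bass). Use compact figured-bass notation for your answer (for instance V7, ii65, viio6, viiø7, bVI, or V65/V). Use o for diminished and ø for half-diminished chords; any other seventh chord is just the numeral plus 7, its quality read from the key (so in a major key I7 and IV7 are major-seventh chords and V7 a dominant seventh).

Stacked in thirds the chord is D-F-A: a minor triad on D.
D is scale degree 2 in C major, and a minor triad on that degree is written ii.
With A in the bass the chord is in second inversion, so the figured bass is 64.

ii64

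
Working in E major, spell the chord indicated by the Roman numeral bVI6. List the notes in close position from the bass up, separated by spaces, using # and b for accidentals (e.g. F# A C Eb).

E G C

bVI6 is a major triad on the lowered sixth degree, borrowed from the parallel minor. In E major that root is C.
So the chord is C-E-G.
With the 6 figure the chord is in first inversion; from the bass E upward in close position it reads E-G-C.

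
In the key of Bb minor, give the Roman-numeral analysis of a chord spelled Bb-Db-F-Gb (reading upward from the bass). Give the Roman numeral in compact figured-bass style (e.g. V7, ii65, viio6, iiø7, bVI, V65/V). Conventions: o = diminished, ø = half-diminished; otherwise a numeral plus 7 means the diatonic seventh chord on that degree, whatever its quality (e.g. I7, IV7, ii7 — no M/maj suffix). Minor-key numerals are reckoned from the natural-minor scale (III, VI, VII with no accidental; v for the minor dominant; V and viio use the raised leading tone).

Stacked in thirds the chord is Gb-Bb-Db-F: a major seventh chord on Gb.
In Bb minor, Gb is the submediant; the diatonic major seventh chord there is VI7.
With Bb in the bass the chord is in first inversion, so the figured bass is 65.

VI65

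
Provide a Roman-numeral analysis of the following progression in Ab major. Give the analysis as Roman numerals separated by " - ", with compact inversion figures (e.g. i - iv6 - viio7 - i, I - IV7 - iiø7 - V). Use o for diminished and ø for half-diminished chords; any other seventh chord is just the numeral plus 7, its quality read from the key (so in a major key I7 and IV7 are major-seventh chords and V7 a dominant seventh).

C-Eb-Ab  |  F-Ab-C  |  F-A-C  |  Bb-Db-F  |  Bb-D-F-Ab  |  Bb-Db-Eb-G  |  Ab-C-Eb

C-Eb-Ab has root Ab, degree 1 in Ab major, so I6.
F-Ab-C has root F, degree 6 in Ab major, so vi.
F-A-C is the secondary dominant of ii (major triad on F): V/ii.
Bb-Db-F has root Bb, degree 2 in Ab major, so ii.
Bb-D-F-Ab: a dominant seventh chord on Bb, the applied dominant of V → V7/V.
Bb-Db-Eb-G has root Eb, degree 5 in Ab major, so V43.
Ab-C-Eb has root Ab, degree 1 in Ab major, so I.

I6 - vi - V/ii - ii - V7/V - V43 - I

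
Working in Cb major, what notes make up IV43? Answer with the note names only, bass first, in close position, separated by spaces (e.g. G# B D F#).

Cb Eb Fb Ab

The numeral's case and figure indicate a major seventh chord. In Cb major its root, the fourth degree, is Fb.
That chord is spelled Fb-Ab-Cb-Eb.
With the 43 figure the chord is in second inversion; from the bass Cb upward in close position it reads Cb-Eb-Fb-Ab.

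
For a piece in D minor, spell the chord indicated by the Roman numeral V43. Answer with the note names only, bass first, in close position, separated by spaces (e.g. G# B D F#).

E G A C#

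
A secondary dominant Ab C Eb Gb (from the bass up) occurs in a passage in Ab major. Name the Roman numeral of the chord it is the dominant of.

IV

The chord is a dominant seventh chord on Ab.
A dominant resolves down a perfect fifth: Ab → Db. In Ab major, Db is scale degree 4, i.e. IV.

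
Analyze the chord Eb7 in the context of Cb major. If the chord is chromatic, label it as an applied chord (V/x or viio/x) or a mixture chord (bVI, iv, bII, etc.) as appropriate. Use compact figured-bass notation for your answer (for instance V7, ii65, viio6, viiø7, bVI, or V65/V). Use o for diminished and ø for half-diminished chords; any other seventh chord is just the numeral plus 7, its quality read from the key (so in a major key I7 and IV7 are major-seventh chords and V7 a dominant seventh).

V7/vi

The pitches Eb-G-Bb-Db form a dominant seventh chord rooted on Eb.
Eb is not a diatonic chord root with this quality in Cb major, but it lies a perfect fifth above Ab (vi), so the chord functions as an applied dominant of vi.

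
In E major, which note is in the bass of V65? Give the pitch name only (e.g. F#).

D#

V in E major has root B; the chord is B-D#-F#-A.
The figure 65 means first inversion — the third is in the bass.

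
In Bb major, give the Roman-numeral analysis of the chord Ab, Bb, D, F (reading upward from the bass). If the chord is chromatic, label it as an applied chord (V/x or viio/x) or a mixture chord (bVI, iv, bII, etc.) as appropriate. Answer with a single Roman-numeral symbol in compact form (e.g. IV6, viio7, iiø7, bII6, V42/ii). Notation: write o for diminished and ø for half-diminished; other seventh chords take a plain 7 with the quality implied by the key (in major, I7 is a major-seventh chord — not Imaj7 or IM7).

The pitches Bb-D-F-Ab form a dominant seventh chord rooted on Bb.
Bb is not a diatonic chord root with this quality in Bb major, but it lies a perfect fifth above Eb (IV), so the chord functions as an applied dominant of IV.
With Ab in the bass the chord is in third inversion, so the figured bass is 42.

V42/IV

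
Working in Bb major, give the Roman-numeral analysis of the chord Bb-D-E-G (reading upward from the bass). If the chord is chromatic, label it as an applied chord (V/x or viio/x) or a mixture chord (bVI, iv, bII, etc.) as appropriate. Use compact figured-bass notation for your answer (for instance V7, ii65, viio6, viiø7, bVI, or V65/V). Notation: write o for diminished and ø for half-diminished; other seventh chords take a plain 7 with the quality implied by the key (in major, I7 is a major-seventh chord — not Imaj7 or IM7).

viiø43/V

The pitches E-G-Bb-D form a half-diminished seventh chord rooted on E.
E sits a half step below F (V in Bb major); a diminished chord there is the applied leading-tone chord of V.
With Bb in the bass the chord is in second inversion, so the figured bass is 43.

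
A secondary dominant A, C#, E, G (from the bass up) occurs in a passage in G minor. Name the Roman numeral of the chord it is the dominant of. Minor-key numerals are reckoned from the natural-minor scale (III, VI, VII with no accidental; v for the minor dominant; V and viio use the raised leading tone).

V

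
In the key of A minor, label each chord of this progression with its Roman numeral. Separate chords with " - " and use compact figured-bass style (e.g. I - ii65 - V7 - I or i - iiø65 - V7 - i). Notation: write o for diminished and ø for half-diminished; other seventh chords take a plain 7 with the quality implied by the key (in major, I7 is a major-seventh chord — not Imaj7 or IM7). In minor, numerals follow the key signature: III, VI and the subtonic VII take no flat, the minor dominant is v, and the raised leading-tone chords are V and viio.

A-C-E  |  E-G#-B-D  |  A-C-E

A-C-E has root A, degree 1 in A minor, so i.
E-G#-B-D: root E is the dominant; dominant seventh chord there is V7.
A-C-E: minor triad on A = scale degree 1 → i.

i - V7 - i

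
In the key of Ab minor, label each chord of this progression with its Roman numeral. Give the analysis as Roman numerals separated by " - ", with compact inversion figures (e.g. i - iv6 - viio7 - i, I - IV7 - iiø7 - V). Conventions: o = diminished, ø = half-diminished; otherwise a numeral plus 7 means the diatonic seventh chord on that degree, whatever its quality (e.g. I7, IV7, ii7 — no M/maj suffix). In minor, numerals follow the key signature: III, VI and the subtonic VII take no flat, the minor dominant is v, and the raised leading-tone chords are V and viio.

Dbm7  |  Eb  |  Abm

iv7 - V - i

Dbm7 has root Db, degree 4 in Ab minor, so iv7.
Eb: root Eb is the dominant; major triad there is V.
Abm: minor triad on Ab = scale degree 1 → i.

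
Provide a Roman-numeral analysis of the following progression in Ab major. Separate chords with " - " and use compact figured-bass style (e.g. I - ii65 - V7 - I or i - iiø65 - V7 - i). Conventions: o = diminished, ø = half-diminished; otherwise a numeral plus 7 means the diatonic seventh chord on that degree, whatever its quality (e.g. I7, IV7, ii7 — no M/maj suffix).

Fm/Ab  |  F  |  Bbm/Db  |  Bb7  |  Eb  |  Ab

vi6 - V/ii - ii6 - V7/V - V - I

Fm/Ab has root F, degree 6 in Ab major, so vi6.
F: chromatic; F is V of ii, so V/ii.
Bbm/Db: root Bb is the supertonic; minor triad there is ii6.
Bb7: a dominant seventh chord on Bb, the applied dominant of V → V7/V.
Eb: root Eb is the dominant; major triad there is V.
Ab has root Ab, degree 1 in Ab major, so I.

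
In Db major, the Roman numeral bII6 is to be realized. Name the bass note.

bII in Db major has root Ebb; the chord is Ebb-Gb-Bbb.
The figure 6 means first inversion — the third is in the bass.

Gb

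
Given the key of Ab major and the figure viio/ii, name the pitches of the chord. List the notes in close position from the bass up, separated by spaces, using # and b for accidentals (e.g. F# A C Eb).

A C Eb

The slash marks an applied leading-tone chord: viio of ii. In Ab major, ii is Bb, so the leading tone to it is A, a half step below.
Building a diminished triad on A gives A-C-Eb.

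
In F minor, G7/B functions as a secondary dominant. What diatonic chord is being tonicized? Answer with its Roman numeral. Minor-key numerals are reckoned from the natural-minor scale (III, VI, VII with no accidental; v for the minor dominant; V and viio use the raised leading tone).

V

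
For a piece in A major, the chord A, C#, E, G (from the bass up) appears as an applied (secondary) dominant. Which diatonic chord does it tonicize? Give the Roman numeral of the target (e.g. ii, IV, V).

The chord is a dominant seventh chord on A.
A dominant resolves down a perfect fifth: A → D. In A major, D is scale degree 4, i.e. IV.

IV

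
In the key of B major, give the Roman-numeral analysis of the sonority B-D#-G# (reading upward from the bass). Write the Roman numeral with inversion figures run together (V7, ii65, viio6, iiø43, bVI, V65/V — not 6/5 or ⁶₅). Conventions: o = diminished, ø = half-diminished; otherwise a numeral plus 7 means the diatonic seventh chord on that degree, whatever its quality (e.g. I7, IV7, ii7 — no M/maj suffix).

vi6

Stacked in thirds the chord is G#-B-D#: a minor triad on G#.
In B major, G# is the submediant; the diatonic minor triad there is vi.
With B in the bass the chord is in first inversion, so the figured bass is 6.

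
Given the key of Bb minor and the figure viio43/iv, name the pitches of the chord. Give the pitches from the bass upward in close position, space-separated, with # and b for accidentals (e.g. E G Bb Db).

viio43/iv is a secondary leading-tone chord. The target iv is Eb in Bb minor; the applied chord is rooted a semitone below, on D.
Building a fully diminished seventh chord on D gives D-F-Ab-Cb.
With the 43 figure the chord is in second inversion; from the bass Ab upward in close position it reads Ab-Cb-D-F.

Ab Cb D F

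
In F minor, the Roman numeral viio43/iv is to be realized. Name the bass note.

Eb

The applied chord viio43/iv is rooted on A: A-C-Eb-Gb.
The figure 43 means second inversion — the fifth is in the bass.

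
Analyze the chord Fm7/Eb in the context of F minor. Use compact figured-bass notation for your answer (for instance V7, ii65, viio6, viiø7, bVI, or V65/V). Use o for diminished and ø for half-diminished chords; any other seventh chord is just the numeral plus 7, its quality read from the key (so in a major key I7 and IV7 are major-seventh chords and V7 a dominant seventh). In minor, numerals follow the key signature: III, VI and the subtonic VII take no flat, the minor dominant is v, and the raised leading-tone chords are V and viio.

The pitches F-Ab-C-Eb form a minor seventh chord rooted on F.
F is scale degree 1 in F minor, and a minor seventh chord on that degree is written i7.
With Eb in the bass the chord is in third inversion, so the figured bass is 42.

i42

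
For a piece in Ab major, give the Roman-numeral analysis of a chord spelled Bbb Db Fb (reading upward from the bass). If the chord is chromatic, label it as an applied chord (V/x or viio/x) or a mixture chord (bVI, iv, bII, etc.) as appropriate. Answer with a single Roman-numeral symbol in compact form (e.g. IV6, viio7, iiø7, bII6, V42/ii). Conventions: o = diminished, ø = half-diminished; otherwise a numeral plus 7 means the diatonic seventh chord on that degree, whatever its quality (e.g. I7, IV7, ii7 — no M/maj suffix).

bII

Stacked in thirds the chord is Bbb-Db-Fb: a major triad on Bbb.
Bbb is the lowered second degree of Ab major (diatonic 2 would be Bb). This is the Neapolitan chord — a major triad on the lowered second degree.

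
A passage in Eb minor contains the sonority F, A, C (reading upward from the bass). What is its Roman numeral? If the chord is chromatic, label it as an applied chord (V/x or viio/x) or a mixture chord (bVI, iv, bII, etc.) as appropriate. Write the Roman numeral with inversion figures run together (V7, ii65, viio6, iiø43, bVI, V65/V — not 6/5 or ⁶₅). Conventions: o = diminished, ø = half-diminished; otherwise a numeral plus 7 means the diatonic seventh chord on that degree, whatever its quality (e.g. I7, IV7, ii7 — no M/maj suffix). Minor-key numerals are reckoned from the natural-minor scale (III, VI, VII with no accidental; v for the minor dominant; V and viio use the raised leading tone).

V/V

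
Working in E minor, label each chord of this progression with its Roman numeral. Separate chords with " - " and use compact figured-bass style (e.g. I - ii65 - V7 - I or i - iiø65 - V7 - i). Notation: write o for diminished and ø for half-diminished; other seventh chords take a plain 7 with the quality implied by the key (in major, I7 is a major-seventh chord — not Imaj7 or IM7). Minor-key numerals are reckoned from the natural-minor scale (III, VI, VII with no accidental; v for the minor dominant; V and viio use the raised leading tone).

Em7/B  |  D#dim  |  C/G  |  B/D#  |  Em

i43 - viio - VI64 - V6 - i

Em7/B: root E is the tonic; minor seventh chord there is i43.
D#dim has root D#, degree 7 in E minor, so viio.
C/G: major triad on C = scale degree 6 → VI64.
B/D#: major triad on B = scale degree 5 → V6.
Em: minor triad on E = scale degree 1 → i.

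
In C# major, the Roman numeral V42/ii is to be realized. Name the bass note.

The applied chord V42/ii is rooted on A#: A#-C##-E#-G#.
The figure 42 means third inversion — the seventh is in the bass.

G#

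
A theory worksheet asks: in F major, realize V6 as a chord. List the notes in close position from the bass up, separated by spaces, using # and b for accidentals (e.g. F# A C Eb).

E G C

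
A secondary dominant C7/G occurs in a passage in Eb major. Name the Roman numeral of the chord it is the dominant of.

The chord is a dominant seventh chord on C.
A dominant resolves down a perfect fifth: C → F. In Eb major, F is scale degree 2, i.e. ii.

ii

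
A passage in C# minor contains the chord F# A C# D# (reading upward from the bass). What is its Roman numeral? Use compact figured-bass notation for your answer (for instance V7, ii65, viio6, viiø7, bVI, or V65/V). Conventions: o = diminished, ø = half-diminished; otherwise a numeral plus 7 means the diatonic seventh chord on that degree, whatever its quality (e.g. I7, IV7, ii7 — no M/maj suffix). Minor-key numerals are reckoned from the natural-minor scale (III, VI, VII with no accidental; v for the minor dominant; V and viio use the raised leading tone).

iiø65

The pitches D#-F#-A-C# form a half-diminished seventh chord rooted on D#.
D# is scale degree 2 in C# minor, and a half-diminished seventh chord on that degree is written iiø7.
With F# in the bass the chord is in first inversion, so the figured bass is 65.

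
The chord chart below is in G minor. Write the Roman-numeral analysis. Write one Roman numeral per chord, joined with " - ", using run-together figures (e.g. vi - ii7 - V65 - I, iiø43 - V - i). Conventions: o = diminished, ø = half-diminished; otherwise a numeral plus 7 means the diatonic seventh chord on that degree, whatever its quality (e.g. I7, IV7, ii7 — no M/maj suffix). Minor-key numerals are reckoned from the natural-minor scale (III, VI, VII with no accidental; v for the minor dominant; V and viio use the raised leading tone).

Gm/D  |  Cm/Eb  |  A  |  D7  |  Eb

i64 - iv6 - V/V - V7 - VI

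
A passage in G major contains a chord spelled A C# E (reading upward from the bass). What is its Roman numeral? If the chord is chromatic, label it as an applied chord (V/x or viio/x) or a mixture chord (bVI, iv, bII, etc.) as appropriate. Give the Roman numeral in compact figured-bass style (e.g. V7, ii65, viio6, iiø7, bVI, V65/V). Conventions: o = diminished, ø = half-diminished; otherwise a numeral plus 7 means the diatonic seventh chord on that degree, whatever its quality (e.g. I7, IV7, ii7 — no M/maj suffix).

V/V

The pitches A-C#-E form a major triad rooted on A.
A is not a diatonic chord root with this quality in G major, but it lies a perfect fifth above D (V), so the chord functions as an applied dominant of V.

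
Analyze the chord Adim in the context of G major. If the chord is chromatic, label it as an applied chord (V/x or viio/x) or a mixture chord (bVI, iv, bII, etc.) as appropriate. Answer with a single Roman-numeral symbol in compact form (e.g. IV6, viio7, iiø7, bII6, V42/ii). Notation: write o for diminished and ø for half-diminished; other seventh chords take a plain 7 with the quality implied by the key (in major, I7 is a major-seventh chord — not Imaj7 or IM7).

The pitches A-C-Eb form a diminished triad rooted on A.
A is the second degree of G major. This is the diminished supertonic triad, borrowed from the parallel minor.

iio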